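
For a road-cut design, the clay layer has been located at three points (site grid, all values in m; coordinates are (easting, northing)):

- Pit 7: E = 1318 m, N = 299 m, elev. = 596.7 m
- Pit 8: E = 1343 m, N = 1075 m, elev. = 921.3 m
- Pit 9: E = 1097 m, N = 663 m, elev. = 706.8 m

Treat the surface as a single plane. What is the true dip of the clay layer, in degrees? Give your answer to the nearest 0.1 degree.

Let the plane be z = a·E + b·N + c.
Pit 8−Pit 7: 25a + 776b = 324.6;  Pit 9−Pit 7: −221a + 364b = 110.1.
Solving gives a = 0.18116, b = 0.41246.
Gradient magnitude |∇z| = √(a² + b²) = √(0.03282 + 0.17013) = 0.45049.
True dip = arctan(0.45049) = 24.3°, dipping toward SSW (azimuth ≈ 204°).

24.3°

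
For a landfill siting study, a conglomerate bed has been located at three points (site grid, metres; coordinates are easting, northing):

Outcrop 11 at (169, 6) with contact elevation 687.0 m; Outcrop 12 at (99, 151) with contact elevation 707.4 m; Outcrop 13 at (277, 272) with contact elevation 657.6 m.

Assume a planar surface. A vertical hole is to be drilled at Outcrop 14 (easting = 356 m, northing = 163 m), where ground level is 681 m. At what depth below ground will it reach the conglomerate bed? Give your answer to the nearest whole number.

46 m

Two edge vectors: Outcrop 11→Outcrop 12 = (-70, 145, 20.4), Outcrop 11→Outcrop 13 = (108, 266, -29.4).
Normal n = (Outcrop 11→Outcrop 12) × (Outcrop 11→Outcrop 13) = (-9689.4, 145.2, -34280).
So ∂z/∂easting = −n_x/n_z = −0.28265 and ∂z/∂northing = −n_y/n_z = 0.00424.
Intercept c from Outcrop 11: 687 + 47.77 − 0.03 = 734.74.
At (356, 163): z_contact = −100.6 + 0.7 + 734.74 = 634.8 m.
Depth below ground = 681 − 634.8 = 46 m.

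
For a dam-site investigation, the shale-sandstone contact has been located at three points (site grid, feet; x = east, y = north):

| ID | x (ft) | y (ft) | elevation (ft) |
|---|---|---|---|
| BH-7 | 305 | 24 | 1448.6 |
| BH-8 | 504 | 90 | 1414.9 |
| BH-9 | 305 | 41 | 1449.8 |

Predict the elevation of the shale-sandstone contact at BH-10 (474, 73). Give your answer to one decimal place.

Let the plane be z = a·x + b·y + c.
BH-8−BH-7: 199a + 66b = −33.7;  BH-9−BH-7: 0a + 17b = 1.2.
Solving gives a = −0.19276, b = 0.07059.
Then c = 1448.6 − a·305 − b·24 = 1505.70.
At (474, 73): z = −91.4 + 5.2 + 1505.70 = 1419.5 ft.

1419.5 ft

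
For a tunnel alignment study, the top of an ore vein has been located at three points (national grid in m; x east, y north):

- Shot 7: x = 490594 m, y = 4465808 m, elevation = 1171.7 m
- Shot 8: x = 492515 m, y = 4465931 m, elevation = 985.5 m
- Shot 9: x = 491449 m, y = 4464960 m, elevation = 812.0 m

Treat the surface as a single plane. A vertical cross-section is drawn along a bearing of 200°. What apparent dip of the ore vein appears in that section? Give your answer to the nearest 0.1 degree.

13.9°

Two edge vectors: Shot 7→Shot 8 = (1921, 123, -186.2), Shot 7→Shot 9 = (855, -848, -359.7).
Normal n = (Shot 7→Shot 8) × (Shot 7→Shot 9) = (-202140.7, 531782.7, -1734173).
So ∂z/∂x = −n_x/n_z = −0.11656 and ∂z/∂y = −n_y/n_z = 0.30665.
Unit vector along 200° is (sin 200°, cos 200°) = (-0.3420, -0.9397).
Slope in that direction = a·(-0.3420) + b·(-0.9397) = −0.24829.
Apparent dip = arctan|0.24829| = 13.9° (true dip is 18.2°, so apparent ≤ true as expected).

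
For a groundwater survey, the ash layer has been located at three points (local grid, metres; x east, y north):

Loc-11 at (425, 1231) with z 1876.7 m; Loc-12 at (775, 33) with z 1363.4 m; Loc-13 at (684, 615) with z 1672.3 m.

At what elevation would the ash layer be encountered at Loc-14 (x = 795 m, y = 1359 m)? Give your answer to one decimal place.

2238.4 m

Two edge vectors: Loc-11→Loc-12 = (350, -1198, -513.3), Loc-11→Loc-13 = (259, -616, -204.4).
Normal n = (Loc-11→Loc-12) × (Loc-11→Loc-13) = (-71321.6, -61404.7, 94682).
So ∂z/∂x = −n_x/n_z = 0.753275 and ∂z/∂y = −n_y/n_z = 0.648536.
Intercept c from Loc-11: 1876.7 − 320.14 − 798.35 = 758.21.
At (795, 1359): z = 598.9 + 881.4 + 758.21 = 2238.4 m.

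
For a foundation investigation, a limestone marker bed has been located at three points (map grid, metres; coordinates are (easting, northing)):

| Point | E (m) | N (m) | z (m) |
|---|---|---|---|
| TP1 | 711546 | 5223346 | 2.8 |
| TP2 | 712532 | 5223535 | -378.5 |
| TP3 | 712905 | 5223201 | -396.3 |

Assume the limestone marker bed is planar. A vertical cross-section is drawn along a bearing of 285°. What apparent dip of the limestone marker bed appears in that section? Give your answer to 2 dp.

Two edge vectors: TP1→TP2 = (986, 189, -381.3), TP1→TP3 = (1359, -145, -399.1).
Normal n = (TP1→TP2) × (TP1→TP3) = (-130718.4, -124674.1, -399821).
So ∂z/∂E = −n_x/n_z = −0.32694 and ∂z/∂N = −n_y/n_z = −0.31182.
Unit vector along 285° is (sin 285°, cos 285°) = (-0.9659, 0.2588).
Slope in that direction = a·(-0.9659) + b·(0.2588) = 0.23510.
Apparent dip = arctan|0.23510| = 13.23° (true dip is 24.3°, so apparent ≤ true as expected).

13.23°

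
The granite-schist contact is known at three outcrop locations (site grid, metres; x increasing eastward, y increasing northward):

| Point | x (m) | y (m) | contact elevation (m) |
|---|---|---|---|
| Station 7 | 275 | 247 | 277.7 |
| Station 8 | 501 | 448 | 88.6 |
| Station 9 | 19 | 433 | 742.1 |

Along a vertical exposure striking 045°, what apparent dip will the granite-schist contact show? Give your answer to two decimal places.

Two edge vectors: Station 7→Station 8 = (226, 201, -189.1), Station 7→Station 9 = (-256, 186, 464.4).
Normal n = (Station 7→Station 8) × (Station 7→Station 9) = (128517, -56544.8, 93492).
So ∂z/∂x = −n_x/n_z = −1.37463 and ∂z/∂y = −n_y/n_z = 0.60481.
Unit vector along 045° is (sin 45°, cos 45°) = (0.7071, 0.7071).
Slope in that direction = a·(0.7071) + b·(0.7071) = −0.54435.
Apparent dip = arctan|0.54435| = 28.56° (true dip is 56.3°, so apparent ≤ true as expected).

28.56°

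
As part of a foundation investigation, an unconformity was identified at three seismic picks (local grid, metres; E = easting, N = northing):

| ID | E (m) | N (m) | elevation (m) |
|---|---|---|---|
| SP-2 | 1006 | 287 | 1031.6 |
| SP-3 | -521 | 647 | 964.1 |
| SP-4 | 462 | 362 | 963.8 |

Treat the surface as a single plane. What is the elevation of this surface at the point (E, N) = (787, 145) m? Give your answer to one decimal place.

Two edge vectors: SP-2→SP-3 = (-1527, 360, -67.5), SP-2→SP-4 = (-544, 75, -67.8).
Normal n = (SP-2→SP-3) × (SP-2→SP-4) = (-19345.5, -66810.6, 81315).
So ∂z/∂E = −n_x/n_z = 0.237908 and ∂z/∂N = −n_y/n_z = 0.821627.
Intercept c from SP-2: 1031.6 − 239.34 − 235.81 = 556.46.
At (787, 145): z = 187.2 + 119.1 + 556.46 = 862.8 m.

862.8 m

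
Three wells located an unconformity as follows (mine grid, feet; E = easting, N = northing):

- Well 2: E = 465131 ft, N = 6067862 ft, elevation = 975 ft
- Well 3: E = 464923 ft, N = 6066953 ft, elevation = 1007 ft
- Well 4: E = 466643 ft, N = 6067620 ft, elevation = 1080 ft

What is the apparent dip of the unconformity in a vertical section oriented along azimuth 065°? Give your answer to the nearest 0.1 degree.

2.0°

Two edge vectors: Well 2→Well 3 = (-208, -909, 32), Well 2→Well 4 = (1512, -242, 105).
Normal n = (Well 2→Well 3) × (Well 2→Well 4) = (-87701, 70224, 1424744).
So ∂z/∂E = −n_x/n_z = 0.06156 and ∂z/∂N = −n_y/n_z = −0.04929.
Unit vector along 065° is (sin 65°, cos 65°) = (0.9063, 0.4226).
Slope in that direction = a·(0.9063) + b·(0.4226) = 0.03496.
Apparent dip = arctan|0.03496| = 2.0° (true dip is 4.5°, so apparent ≤ true as expected).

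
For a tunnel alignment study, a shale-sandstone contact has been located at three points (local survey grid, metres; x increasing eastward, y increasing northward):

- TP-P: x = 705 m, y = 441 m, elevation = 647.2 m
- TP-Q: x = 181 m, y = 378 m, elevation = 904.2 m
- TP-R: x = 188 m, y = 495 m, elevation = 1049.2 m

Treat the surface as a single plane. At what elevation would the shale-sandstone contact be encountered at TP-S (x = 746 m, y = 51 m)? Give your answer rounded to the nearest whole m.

122 m

Let the plane be z = a·x + b·y + c.
TP-Q−TP-P: −524a − 63b = 257;  TP-R−TP-P: −517a + 54b = 402.
Solving gives a = −0.64409, b = 1.27785.
Then c = 647.2 − a·705 − b·441 = 537.75.
At (746, 51): z = −480.5 + 65.2 + 537.75 = 122.4 m.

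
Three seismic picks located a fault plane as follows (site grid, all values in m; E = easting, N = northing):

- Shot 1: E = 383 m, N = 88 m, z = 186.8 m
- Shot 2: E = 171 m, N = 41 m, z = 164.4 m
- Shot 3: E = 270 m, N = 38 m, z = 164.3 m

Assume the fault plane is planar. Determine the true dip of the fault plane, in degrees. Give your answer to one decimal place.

Let the plane be z = a·E + b·N + c.
Shot 2−Shot 1: −212a − 47b = −22.4;  Shot 3−Shot 1: −113a − 50b = −22.5.
Solving gives a = 0.01182, b = 0.42329.
Gradient magnitude |∇z| = √(a² + b²) = √(0.00014 + 0.17918) = 0.42346.
True dip = arctan(0.42346) = 23.0°, dipping toward S (azimuth ≈ 182°).

23.0°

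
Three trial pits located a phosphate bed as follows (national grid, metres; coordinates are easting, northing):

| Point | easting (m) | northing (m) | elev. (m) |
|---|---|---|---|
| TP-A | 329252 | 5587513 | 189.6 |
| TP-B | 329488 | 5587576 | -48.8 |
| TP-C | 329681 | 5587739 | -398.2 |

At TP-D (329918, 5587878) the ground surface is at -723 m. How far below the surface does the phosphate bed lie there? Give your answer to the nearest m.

20 m

Let the plane be z = a·easting + b·northing + c.
TP-B−TP-A: 236a + 63b = −238.4;  TP-C−TP-A: 429a + 226b = −587.8.
Solving gives a = −0.64035121, b = −1.38535102.
Then c = 189.6 − a·329252 − b·5587513 = 7951693.35.
At (329918, 5587878): z_contact = −211263.4 − 7741172.5 + 7951693.35 = -742.5 m.
Depth below ground = -723 − (-742.5) = 20 m.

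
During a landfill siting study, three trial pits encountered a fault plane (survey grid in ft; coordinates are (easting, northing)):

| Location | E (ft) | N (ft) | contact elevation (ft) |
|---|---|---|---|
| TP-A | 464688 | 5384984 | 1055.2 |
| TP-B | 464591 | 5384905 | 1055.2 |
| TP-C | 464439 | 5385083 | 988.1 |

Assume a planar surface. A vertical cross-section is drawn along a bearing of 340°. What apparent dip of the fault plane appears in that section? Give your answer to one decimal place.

Let the plane be z = a·E + b·N + c.
TP-B−TP-A: −97a − 79b = 0;  TP-C−TP-A: −249a + 99b = −67.1.
Solving gives a = 0.18108, b = −0.22234.
Unit vector along 340° is (sin 340°, cos 340°) = (-0.3420, 0.9397).
Slope in that direction = a·(-0.3420) + b·(0.9397) = −0.27086.
Apparent dip = arctan|0.27086| = 15.2° (true dip is 16.0°, so apparent ≤ true as expected).

15.2°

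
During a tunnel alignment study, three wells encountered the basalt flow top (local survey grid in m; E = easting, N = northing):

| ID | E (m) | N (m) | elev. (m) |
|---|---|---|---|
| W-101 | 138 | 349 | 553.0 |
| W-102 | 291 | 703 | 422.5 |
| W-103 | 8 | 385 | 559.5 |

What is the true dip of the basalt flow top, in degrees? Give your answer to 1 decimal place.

18.7°

Let the plane be z = a·E + b·N + c.
W-102−W-101: 153a + 354b = −130.5;  W-103−W-101: −130a + 36b = 6.5.
Solving gives a = −0.13583, b = −0.30994.
Gradient magnitude |∇z| = √(a² + b²) = √(0.01845 + 0.09606) = 0.33840.
True dip = arctan(0.33840) = 18.7°, dipping toward NNE (azimuth ≈ 024°).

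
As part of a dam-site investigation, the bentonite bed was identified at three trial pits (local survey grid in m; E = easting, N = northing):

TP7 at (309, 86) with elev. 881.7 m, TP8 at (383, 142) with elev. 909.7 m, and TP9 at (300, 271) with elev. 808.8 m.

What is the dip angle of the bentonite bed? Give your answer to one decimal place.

Let the plane be z = a·E + b·N + c.
TP8−TP7: 74a + 56b = 28;  TP9−TP7: −9a + 185b = −72.9.
Solving gives a = 0.65256, b = −0.36231.
Gradient magnitude |∇z| = √(a² + b²) = √(0.42583 + 0.13127) = 0.74639.
True dip = arctan(0.74639) = 36.7°, dipping toward WNW (azimuth ≈ 299°).

36.7°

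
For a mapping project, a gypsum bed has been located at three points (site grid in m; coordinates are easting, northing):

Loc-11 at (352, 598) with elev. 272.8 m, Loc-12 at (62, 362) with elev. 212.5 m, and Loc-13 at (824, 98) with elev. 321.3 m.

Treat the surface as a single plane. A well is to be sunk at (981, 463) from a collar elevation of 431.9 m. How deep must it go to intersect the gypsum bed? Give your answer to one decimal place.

Let the plane be z = a·easting + b·northing + c.
Loc-12−Loc-11: −290a − 236b = −60.3;  Loc-13−Loc-11: 472a − 500b = 48.5.
Solving gives a = 0.16224, b = 0.05615.
Then c = 272.8 − a·352 − b·598 = 182.11.
At (981, 463): z_contact = 159.15 + 26.00 + 182.11 = 367.27 m.
Depth below ground = 431.9 − 367.27 = 64.6 m.

64.6 m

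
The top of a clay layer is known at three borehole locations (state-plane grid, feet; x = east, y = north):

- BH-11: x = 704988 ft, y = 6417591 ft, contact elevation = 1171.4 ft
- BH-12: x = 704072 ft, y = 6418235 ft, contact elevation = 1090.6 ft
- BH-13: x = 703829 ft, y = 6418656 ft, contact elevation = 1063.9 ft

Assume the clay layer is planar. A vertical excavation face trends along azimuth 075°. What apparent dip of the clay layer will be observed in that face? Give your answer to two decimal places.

Let the plane be z = a·x + b·y + c.
BH-12−BH-11: −916a + 644b = −80.8;  BH-13−BH-11: −1159a + 1065b = −107.5.
Solving gives a = 0.07341, b = −0.02105.
Unit vector along 075° is (sin 75°, cos 75°) = (0.9659, 0.2588).
Slope in that direction = a·(0.9659) + b·(0.2588) = 0.06546.
Apparent dip = arctan|0.06546| = 3.75° (true dip is 4.4°, so apparent ≤ true as expected).

3.75°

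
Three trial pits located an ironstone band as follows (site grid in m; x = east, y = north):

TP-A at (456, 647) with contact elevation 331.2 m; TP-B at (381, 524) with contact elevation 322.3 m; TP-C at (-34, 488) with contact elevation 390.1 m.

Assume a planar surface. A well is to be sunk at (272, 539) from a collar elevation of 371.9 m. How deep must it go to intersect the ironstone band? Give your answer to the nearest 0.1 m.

Two edge vectors: TP-A→TP-B = (-75, -123, -8.9), TP-A→TP-C = (-490, -159, 58.9).
Normal n = (TP-A→TP-B) × (TP-A→TP-C) = (-8659.8, 8778.5, -48345).
So ∂z/∂x = −n_x/n_z = −0.17913 and ∂z/∂y = −n_y/n_z = 0.18158.
Intercept c from TP-A: 331.2 + 81.68 − 117.48 = 295.40.
At (272, 539): z_contact = −48.72 + 97.87 + 295.40 = 344.55 m.
Depth below ground = 371.9 − 344.55 = 27.4 m.

27.4 m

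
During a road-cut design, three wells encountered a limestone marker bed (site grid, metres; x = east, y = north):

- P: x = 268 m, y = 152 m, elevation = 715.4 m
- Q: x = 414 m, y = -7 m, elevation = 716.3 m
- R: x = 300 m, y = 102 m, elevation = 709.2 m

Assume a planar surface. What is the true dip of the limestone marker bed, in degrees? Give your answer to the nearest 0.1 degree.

Two edge vectors: P→Q = (146, -159, 0.9), P→R = (32, -50, -6.2).
Normal n = (P→Q) × (P→R) = (1030.8, 934, -2212).
So ∂z/∂x = −n_x/n_z = 0.46600 and ∂z/∂y = −n_y/n_z = 0.42224.
Gradient magnitude |∇z| = √(a² + b²) = √(0.21716 + 0.17829) = 0.62885.
True dip = arctan(0.62885) = 32.2°, dipping toward SW (azimuth ≈ 228°).

32.2°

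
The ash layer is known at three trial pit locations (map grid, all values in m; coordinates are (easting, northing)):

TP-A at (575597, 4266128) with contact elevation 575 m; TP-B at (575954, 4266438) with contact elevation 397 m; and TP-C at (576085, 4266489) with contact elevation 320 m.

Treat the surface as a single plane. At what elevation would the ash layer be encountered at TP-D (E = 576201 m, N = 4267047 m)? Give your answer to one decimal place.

347.3 m

Two edge vectors: TP-A→TP-B = (357, 310, -178), TP-A→TP-C = (488, 361, -255).
Normal n = (TP-A→TP-B) × (TP-A→TP-C) = (-14792, 4171, -22403).
So ∂z/∂E = −n_x/n_z = −0.660268714 and ∂z/∂N = −n_y/n_z = 0.186180422.
Intercept c from TP-A: 575 + 380048.69 − 794269.51 = −413645.82.
At (576201, 4267047): z = −380447.5 + 794440.6 − 413645.82 = 347.3 m.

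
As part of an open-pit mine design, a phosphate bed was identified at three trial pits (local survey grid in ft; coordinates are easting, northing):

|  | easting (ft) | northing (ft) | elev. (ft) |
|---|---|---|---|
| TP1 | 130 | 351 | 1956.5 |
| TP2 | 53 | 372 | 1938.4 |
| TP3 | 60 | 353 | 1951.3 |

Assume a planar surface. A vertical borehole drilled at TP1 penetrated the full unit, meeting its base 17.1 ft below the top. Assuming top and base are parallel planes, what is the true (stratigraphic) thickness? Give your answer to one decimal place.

Two edge vectors: TP1→TP2 = (-77, 21, -18.1), TP1→TP3 = (-70, 2, -5.2).
Normal n = (TP1→TP2) × (TP1→TP3) = (-73, 866.6, 1316).
So ∂z/∂easting = −n_x/n_z = 0.05547 and ∂z/∂northing = −n_y/n_z = −0.65851.
|∇z| = √(a²+b²) = 0.66084, so dip δ = arctan(0.66084) = 33.46°.
True thickness = vertical thickness × cos δ = 17.1 × cos 33.46° = 14.3 ft.

14.3 ft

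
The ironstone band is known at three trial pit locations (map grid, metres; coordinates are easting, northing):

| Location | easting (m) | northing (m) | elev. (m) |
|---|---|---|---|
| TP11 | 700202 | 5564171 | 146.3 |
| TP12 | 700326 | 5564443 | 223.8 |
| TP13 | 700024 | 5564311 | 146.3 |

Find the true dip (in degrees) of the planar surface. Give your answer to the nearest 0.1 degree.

Let the plane be z = a·easting + b·northing + c.
TP12−TP11: 124a + 272b = 77.5;  TP13−TP11: −178a + 140b = 0.
Solving gives a = 0.16495, b = 0.20973.
Gradient magnitude |∇z| = √(a² + b²) = √(0.02721 + 0.04399) = 0.26682.
True dip = arctan(0.26682) = 14.9°, dipping toward SW (azimuth ≈ 218°).

14.9°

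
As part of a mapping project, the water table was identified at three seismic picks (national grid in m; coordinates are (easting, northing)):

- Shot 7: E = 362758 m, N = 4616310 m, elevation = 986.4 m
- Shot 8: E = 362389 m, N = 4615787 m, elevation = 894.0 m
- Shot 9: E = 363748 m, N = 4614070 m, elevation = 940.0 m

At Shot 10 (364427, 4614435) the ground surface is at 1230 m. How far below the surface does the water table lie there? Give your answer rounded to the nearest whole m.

Two edge vectors: Shot 7→Shot 8 = (-369, -523, -92.4), Shot 7→Shot 9 = (990, -2240, -46.4).
Normal n = (Shot 7→Shot 8) × (Shot 7→Shot 9) = (-182708.8, -108597.6, 1344330).
So ∂z/∂E = −n_x/n_z = 0.13591068 and ∂z/∂N = −n_y/n_z = 0.08078195.
Intercept c from Shot 7: 986.4 − 49302.69 − 372914.53 = −421230.81.
At (364427, 4614435): z_contact = 49529.5 + 372763.1 − 421230.81 = 1061.8 m.
Depth below ground = 1230 − 1061.8 = 168 m.

168 m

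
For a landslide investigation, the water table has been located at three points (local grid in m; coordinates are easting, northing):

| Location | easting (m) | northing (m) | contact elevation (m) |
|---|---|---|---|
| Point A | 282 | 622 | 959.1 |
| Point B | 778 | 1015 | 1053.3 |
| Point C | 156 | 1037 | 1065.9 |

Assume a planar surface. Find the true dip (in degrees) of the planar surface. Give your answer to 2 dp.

14.26°

Let the plane be z = a·easting + b·northing + c.
Point B−Point A: 496a + 393b = 94.2;  Point C−Point A: −126a + 415b = 106.8.
Solving gives a = −0.01128, b = 0.25393.
Gradient magnitude |∇z| = √(a² + b²) = √(0.00013 + 0.06448) = 0.25418.
True dip = arctan(0.25418) = 14.26°, dipping toward S (azimuth ≈ 177°).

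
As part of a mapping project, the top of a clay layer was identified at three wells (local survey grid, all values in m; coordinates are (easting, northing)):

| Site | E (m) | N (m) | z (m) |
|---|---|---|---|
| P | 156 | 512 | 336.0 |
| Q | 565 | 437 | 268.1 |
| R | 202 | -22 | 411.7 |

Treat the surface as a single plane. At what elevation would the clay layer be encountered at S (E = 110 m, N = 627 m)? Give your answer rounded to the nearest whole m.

327 m

Two edge vectors: P→Q = (409, -75, -67.9), P→R = (46, -534, 75.7).
Normal n = (P→Q) × (P→R) = (-41936.1, -34084.7, -214956).
So ∂z/∂E = −n_x/n_z = −0.19509 and ∂z/∂N = −n_y/n_z = −0.15857.
Intercept c from P: 336 + 30.43 + 81.19 = 447.62.
At (110, 627): z = −21.5 − 99.4 + 447.62 = 326.7 m.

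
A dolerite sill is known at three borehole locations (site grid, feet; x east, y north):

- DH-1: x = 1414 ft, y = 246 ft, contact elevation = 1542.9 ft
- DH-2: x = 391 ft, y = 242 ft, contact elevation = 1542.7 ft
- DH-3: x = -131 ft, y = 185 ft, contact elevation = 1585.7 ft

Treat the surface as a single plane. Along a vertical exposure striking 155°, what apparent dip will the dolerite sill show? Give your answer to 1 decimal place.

35.5°

Let the plane be z = a·x + b·y + c.
DH-2−DH-1: −1023a − 4b = −0.2;  DH-3−DH-1: −1545a − 61b = 42.8.
Solving gives a = 0.00326, b = −0.78426.
Unit vector along 155° is (sin 155°, cos 155°) = (0.4226, -0.9063).
Slope in that direction = a·(0.4226) + b·(-0.9063) = 0.71216.
Apparent dip = arctan|0.71216| = 35.5° (true dip is 38.1°, so apparent ≤ true as expected).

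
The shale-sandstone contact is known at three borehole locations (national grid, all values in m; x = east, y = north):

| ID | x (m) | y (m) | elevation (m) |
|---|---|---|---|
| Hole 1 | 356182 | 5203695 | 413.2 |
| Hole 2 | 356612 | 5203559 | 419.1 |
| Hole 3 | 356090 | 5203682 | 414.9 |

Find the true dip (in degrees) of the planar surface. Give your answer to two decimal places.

Let the plane be z = a·x + b·y + c.
Hole 2−Hole 1: 430a − 136b = 5.9;  Hole 3−Hole 1: −92a − 13b = 1.7.
Solving gives a = −0.00853, b = −0.07037.
Gradient magnitude |∇z| = √(a² + b²) = √(0.00007 + 0.00495) = 0.07088.
True dip = arctan(0.07088) = 4.05°, dipping toward N (azimuth ≈ 007°).

4.05°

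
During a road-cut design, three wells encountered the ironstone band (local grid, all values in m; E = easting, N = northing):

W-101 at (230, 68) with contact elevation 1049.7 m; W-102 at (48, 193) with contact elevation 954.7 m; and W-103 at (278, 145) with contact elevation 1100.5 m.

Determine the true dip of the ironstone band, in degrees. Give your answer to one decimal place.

35.8°

Two edge vectors: W-101→W-102 = (-182, 125, -95), W-101→W-103 = (48, 77, 50.8).
Normal n = (W-101→W-102) × (W-101→W-103) = (13665, 4685.6, -20014).
So ∂z/∂E = −n_x/n_z = 0.68277 and ∂z/∂N = −n_y/n_z = 0.23412.
Gradient magnitude |∇z| = √(a² + b²) = √(0.46618 + 0.05481) = 0.72180.
True dip = arctan(0.72180) = 35.8°, dipping toward WSW (azimuth ≈ 251°).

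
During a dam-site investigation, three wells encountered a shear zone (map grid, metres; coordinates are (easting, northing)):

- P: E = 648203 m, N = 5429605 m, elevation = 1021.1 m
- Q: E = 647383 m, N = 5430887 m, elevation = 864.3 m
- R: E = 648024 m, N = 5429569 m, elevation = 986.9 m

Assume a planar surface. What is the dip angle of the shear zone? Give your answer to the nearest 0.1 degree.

10.8°

Two edge vectors: P→Q = (-820, 1282, -156.8), P→R = (-179, -36, -34.2).
Normal n = (P→Q) × (P→R) = (-49489.2, 23.2, 258998).
So ∂z/∂E = −n_x/n_z = 0.19108 and ∂z/∂N = −n_y/n_z = −0.00009.
Gradient magnitude |∇z| = √(a² + b²) = √(0.03651 + 0.00000) = 0.19108.
True dip = arctan(0.19108) = 10.8°, dipping toward W (azimuth ≈ 270°).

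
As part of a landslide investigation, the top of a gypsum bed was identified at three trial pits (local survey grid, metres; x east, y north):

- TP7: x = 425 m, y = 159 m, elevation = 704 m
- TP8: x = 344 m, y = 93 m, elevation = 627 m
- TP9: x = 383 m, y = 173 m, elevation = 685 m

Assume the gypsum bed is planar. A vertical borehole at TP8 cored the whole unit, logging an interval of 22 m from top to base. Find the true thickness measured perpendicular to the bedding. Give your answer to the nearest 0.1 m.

Let the plane be z = a·x + b·y + c.
TP8−TP7: −81a − 66b = −77;  TP9−TP7: −42a + 14b = −19.
Solving gives a = 0.59703, b = 0.43395.
|∇z| = √(a²+b²) = 0.73808, so dip δ = arctan(0.73808) = 36.43°.
True thickness = vertical thickness × cos δ = 22 × cos 36.43° = 17.7 m.

17.7 m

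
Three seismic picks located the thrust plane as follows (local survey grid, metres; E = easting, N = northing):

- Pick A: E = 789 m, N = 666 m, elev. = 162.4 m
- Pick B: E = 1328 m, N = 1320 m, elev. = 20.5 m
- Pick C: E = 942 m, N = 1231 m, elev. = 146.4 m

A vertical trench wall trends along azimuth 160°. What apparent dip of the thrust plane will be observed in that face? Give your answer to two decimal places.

10.02°

Let the plane be z = a·E + b·N + c.
Pick B−Pick A: 539a + 654b = −141.9;  Pick C−Pick A: 153a + 565b = −16.
Solving gives a = −0.34092, b = 0.06400.
Unit vector along 160° is (sin 160°, cos 160°) = (0.3420, -0.9397).
Slope in that direction = a·(0.3420) + b·(-0.9397) = −0.17674.
Apparent dip = arctan|0.17674| = 10.02° (true dip is 19.1°, so apparent ≤ true as expected).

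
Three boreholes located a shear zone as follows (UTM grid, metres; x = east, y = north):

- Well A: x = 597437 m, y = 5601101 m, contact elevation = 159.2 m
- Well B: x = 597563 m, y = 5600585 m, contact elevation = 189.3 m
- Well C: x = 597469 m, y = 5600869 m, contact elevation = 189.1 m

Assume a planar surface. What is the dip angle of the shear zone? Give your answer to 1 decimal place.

Let the plane be z = a·x + b·y + c.
Well B−Well A: 126a − 516b = 30.1;  Well C−Well A: 32a − 232b = 29.9.
Solving gives a = −0.66393, b = −0.22046.
Gradient magnitude |∇z| = √(a² + b²) = √(0.44080 + 0.04860) = 0.69957.
True dip = arctan(0.69957) = 35.0°, dipping toward ENE (azimuth ≈ 072°).

35.0°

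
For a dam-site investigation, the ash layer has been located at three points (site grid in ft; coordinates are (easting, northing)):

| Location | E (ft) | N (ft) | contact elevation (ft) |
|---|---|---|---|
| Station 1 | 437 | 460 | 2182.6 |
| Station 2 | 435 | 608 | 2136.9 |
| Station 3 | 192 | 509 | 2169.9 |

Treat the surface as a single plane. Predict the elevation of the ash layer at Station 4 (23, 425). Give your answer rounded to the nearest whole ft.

Two edge vectors: Station 1→Station 2 = (-2, 148, -45.7), Station 1→Station 3 = (-245, 49, -12.7).
Normal n = (Station 1→Station 2) × (Station 1→Station 3) = (359.7, 11171.1, 36162).
So ∂z/∂E = −n_x/n_z = −0.00995 and ∂z/∂N = −n_y/n_z = −0.30892.
Intercept c from Station 1: 2182.6 + 4.35 + 142.10 = 2329.05.
At (23, 425): z = −0.2 − 131.3 + 2329.05 = 2197.5 ft.

2198 ft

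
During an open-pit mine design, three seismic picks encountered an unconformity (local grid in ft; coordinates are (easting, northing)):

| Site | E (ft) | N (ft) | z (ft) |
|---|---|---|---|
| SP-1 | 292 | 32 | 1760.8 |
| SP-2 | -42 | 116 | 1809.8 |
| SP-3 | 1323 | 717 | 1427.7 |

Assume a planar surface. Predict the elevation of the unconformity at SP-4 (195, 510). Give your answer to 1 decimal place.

1687.7 ft

Let the plane be z = a·E + b·N + c.
SP-2−SP-1: −334a + 84b = 49;  SP-3−SP-1: 1031a + 685b = −333.1.
Solving gives a = −0.195138, b = −0.192573.
Then c = 1760.8 − a·292 − b·32 = 1823.94.
At (195, 510): z = −38.1 − 98.2 + 1823.94 = 1687.7 ft.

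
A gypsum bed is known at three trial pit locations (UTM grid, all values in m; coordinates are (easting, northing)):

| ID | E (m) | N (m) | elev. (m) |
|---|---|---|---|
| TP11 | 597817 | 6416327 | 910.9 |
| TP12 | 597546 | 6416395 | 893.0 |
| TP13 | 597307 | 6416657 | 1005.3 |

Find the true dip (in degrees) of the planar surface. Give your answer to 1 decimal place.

Let the plane be z = a·E + b·N + c.
TP12−TP11: −271a + 68b = −17.9;  TP13−TP11: −510a + 330b = 94.4.
Solving gives a = 0.22514, b = 0.63400.
Gradient magnitude |∇z| = √(a² + b²) = √(0.05069 + 0.40195) = 0.67279.
True dip = arctan(0.67279) = 33.9°, dipping toward SSW (azimuth ≈ 200°).

33.9°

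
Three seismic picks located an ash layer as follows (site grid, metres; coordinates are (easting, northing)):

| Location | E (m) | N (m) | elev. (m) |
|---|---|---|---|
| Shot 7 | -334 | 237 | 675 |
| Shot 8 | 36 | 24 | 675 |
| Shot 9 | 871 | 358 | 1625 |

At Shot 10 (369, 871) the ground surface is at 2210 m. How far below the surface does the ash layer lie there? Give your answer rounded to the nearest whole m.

324 m

Let the plane be z = a·E + b·N + c.
Shot 8−Shot 7: 370a − 213b = 0;  Shot 9−Shot 7: 1205a + 121b = 950.
Solving gives a = 0.67129, b = 1.16609.
Then c = 675 − a·-334 − b·237 = 622.85.
At (369, 871): z_contact = 247.7 + 1015.7 + 622.85 = 1886.2 m.
Depth below ground = 2210 − 1886.2 = 324 m.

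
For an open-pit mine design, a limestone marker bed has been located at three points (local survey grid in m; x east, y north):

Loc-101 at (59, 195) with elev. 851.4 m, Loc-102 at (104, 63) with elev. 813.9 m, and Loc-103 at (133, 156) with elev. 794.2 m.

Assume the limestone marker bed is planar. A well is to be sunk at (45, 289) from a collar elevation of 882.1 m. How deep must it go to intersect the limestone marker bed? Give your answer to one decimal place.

17.7 m

Let the plane be z = a·x + b·y + c.
Loc-102−Loc-101: 45a − 132b = −37.5;  Loc-103−Loc-101: 74a − 39b = −57.2.
Solving gives a = −0.75975, b = 0.02508.
Then c = 851.4 − a·59 − b·195 = 891.33.
At (45, 289): z_contact = −34.19 + 7.25 + 891.33 = 864.39 m.
Depth below ground = 882.1 − 864.39 = 17.7 m.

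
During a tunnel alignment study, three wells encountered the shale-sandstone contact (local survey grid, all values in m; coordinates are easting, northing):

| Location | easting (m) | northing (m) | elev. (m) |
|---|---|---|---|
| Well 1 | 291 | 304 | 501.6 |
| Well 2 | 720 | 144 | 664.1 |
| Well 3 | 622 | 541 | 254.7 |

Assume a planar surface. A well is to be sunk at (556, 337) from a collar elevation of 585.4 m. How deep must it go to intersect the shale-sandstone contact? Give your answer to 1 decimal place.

Let the plane be z = a·easting + b·northing + c.
Well 2−Well 1: 429a − 160b = 162.5;  Well 3−Well 1: 331a + 237b = −246.9.
Solving gives a = −0.00641, b = −1.03282.
Then c = 501.6 − a·291 − b·304 = 817.44.
At (556, 337): z_contact = −3.57 − 348.06 + 817.44 = 465.82 m.
Depth below ground = 585.4 − 465.82 = 119.6 m.

119.6 m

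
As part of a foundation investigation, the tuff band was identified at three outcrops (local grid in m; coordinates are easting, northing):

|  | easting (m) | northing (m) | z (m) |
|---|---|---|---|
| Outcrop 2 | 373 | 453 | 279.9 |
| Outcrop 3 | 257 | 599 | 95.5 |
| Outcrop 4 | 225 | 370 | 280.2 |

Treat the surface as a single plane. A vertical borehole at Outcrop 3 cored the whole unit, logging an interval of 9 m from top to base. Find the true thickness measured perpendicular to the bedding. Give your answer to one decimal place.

6.4 m

Let the plane be z = a·easting + b·northing + c.
Outcrop 3−Outcrop 2: −116a + 146b = −184.4;  Outcrop 4−Outcrop 2: −148a − 83b = 0.3.
Solving gives a = 0.48858, b = −0.87482.
|∇z| = √(a²+b²) = 1.00201, so dip δ = arctan(1.00201) = 45.06°.
True thickness = vertical thickness × cos δ = 9 × cos 45.06° = 6.4 m.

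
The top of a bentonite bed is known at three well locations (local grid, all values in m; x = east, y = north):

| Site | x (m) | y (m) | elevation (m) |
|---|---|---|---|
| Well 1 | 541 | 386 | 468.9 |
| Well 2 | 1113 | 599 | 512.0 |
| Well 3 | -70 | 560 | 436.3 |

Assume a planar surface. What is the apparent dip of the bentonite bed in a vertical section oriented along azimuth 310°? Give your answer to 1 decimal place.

1.5°

Let the plane be z = a·x + b·y + c.
Well 2−Well 1: 572a + 213b = 43.1;  Well 3−Well 1: −611a + 174b = −32.6.
Solving gives a = 0.06289, b = 0.03347.
Unit vector along 310° is (sin 310°, cos 310°) = (-0.7660, 0.6428).
Slope in that direction = a·(-0.7660) + b·(0.6428) = −0.02666.
Apparent dip = arctan|0.02666| = 1.5° (true dip is 4.1°, so apparent ≤ true as expected).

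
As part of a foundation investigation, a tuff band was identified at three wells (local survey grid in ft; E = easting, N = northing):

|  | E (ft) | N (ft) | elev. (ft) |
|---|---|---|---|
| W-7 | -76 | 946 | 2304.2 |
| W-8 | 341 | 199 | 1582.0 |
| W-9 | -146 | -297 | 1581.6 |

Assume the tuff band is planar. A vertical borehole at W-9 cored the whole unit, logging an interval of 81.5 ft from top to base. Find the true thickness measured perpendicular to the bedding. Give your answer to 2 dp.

61.20 ft

Let the plane be z = a·E + b·N + c.
W-8−W-7: 417a − 747b = −722.2;  W-9−W-7: −70a − 1243b = −722.6.
Solving gives a = −0.62723, b = 0.61666.
|∇z| = √(a²+b²) = 0.87960, so dip δ = arctan(0.87960) = 41.33°.
True thickness = vertical thickness × cos δ = 81.5 × cos 41.33° = 61.20 ft.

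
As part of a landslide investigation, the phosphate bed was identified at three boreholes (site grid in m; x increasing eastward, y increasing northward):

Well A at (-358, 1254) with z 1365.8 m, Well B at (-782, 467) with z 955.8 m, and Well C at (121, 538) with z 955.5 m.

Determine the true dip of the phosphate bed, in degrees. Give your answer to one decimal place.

28.6°

Two edge vectors: Well A→Well B = (-424, -787, -410), Well A→Well C = (479, -716, -410.3).
Normal n = (Well A→Well B) × (Well A→Well C) = (29346.1, -370357.2, 680557).
So ∂z/∂x = −n_x/n_z = −0.04312 and ∂z/∂y = −n_y/n_z = 0.54420.
Gradient magnitude |∇z| = √(a² + b²) = √(0.00186 + 0.29615) = 0.54590.
True dip = arctan(0.54590) = 28.6°, dipping toward S (azimuth ≈ 175°).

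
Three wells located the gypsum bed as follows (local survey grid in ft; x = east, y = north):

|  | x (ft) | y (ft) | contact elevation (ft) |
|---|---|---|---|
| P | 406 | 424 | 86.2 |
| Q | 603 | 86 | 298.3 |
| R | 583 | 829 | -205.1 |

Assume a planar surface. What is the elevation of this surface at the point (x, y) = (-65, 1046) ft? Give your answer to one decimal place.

-294.4 ft

Two edge vectors: P→Q = (197, -338, 212.1), P→R = (177, 405, -291.3).
Normal n = (P→Q) × (P→R) = (12558.9, 94927.8, 139611).
So ∂z/∂x = −n_x/n_z = −0.089956 and ∂z/∂y = −n_y/n_z = −0.679945.
Intercept c from P: 86.2 + 36.52 + 288.30 = 411.02.
At (-65, 1046): z = 5.8 − 711.2 + 411.02 = -294.4 ft.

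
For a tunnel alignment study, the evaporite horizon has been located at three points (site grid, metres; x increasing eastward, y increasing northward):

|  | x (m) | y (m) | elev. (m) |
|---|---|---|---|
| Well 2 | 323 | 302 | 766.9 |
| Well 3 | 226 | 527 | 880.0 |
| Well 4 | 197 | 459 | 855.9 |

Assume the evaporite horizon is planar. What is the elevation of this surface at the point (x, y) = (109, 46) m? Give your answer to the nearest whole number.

Let the plane be z = a·x + b·y + c.
Well 3−Well 2: −97a + 225b = 113.1;  Well 4−Well 2: −126a + 157b = 89.
Solving gives a = −0.17288, b = 0.42814.
Then c = 766.9 − a·323 − b·302 = 693.44.
At (109, 46): z = −18.8 + 19.7 + 693.44 = 694.3 m.

694 m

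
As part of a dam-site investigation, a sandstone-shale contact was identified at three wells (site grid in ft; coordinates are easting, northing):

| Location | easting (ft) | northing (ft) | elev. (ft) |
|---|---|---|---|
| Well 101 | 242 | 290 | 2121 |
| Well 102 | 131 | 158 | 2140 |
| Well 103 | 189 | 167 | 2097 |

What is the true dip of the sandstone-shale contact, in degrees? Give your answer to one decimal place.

Let the plane be z = a·easting + b·northing + c.
Well 102−Well 101: −111a − 132b = 19;  Well 103−Well 101: −53a − 123b = −24.
Solving gives a = −0.82695, b = 0.55145.
Gradient magnitude |∇z| = √(a² + b²) = √(0.68384 + 0.30410) = 0.99395.
True dip = arctan(0.99395) = 44.8°, dipping toward ESE (azimuth ≈ 124°).

44.8°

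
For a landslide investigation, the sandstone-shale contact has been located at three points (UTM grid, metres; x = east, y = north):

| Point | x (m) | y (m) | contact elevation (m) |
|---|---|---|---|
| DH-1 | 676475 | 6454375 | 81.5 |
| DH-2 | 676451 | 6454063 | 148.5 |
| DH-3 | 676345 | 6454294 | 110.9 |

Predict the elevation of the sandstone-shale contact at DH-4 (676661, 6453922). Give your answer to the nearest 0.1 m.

157.4 m

Let the plane be z = a·x + b·y + c.
DH-2−DH-1: −24a − 312b = 67;  DH-3−DH-1: −130a − 81b = 29.4.
Solving gives a = −0.097001243, b = −0.207281956.
Then c = 81.5 − a·676475 − b·6454375 = 1403575.89.
At (676661, 6453922): z = −65637.0 − 1337781.6 + 1403575.89 = 157.4 m.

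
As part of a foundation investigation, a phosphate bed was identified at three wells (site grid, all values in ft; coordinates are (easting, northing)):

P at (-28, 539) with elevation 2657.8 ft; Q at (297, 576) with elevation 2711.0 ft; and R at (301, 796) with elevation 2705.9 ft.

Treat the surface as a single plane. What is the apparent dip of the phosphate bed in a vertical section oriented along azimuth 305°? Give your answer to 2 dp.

Two edge vectors: P→Q = (325, 37, 53.2), P→R = (329, 257, 48.1).
Normal n = (P→Q) × (P→R) = (-11892.7, 1870.3, 71352).
So ∂z/∂E = −n_x/n_z = 0.16668 and ∂z/∂N = −n_y/n_z = −0.02621.
Unit vector along 305° is (sin 305°, cos 305°) = (-0.8192, 0.5736).
Slope in that direction = a·(-0.8192) + b·(0.5736) = −0.15157.
Apparent dip = arctan|0.15157| = 8.62° (true dip is 9.6°, so apparent ≤ true as expected).

8.62°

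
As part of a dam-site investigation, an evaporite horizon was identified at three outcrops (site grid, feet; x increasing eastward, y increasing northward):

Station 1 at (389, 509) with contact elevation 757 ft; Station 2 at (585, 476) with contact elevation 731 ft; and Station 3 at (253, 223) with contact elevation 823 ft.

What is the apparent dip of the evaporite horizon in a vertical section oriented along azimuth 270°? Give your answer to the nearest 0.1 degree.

Two edge vectors: Station 1→Station 2 = (196, -33, -26), Station 1→Station 3 = (-136, -286, 66).
Normal n = (Station 1→Station 2) × (Station 1→Station 3) = (-9614, -9400, -60544).
So ∂z/∂x = −n_x/n_z = −0.15879 and ∂z/∂y = −n_y/n_z = −0.15526.
Unit vector along 270° is (sin 270°, cos 270°) = (-1.0000, -0.0000).
Slope in that direction = a·(-1.0000) + b·(-0.0000) = 0.15879.
Apparent dip = arctan|0.15879| = 9.0° (true dip is 12.5°, so apparent ≤ true as expected).

9.0°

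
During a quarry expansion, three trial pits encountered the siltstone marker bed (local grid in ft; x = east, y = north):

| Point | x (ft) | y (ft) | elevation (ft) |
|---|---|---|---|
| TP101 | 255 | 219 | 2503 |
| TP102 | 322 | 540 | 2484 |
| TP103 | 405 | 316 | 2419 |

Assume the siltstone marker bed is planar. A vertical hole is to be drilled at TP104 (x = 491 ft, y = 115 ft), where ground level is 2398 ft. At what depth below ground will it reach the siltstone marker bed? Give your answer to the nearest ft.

Two edge vectors: TP101→TP102 = (67, 321, -19), TP101→TP103 = (150, 97, -84).
Normal n = (TP101→TP102) × (TP101→TP103) = (-25121, 2778, -41651).
So ∂z/∂x = −n_x/n_z = −0.60313 and ∂z/∂y = −n_y/n_z = 0.06670.
Intercept c from TP101: 2503 + 153.80 − 14.61 = 2642.19.
At (491, 115): z_contact = −296.1 + 7.7 + 2642.19 = 2353.7 ft.
Depth below ground = 2398 − 2353.7 = 44 ft.

44 ft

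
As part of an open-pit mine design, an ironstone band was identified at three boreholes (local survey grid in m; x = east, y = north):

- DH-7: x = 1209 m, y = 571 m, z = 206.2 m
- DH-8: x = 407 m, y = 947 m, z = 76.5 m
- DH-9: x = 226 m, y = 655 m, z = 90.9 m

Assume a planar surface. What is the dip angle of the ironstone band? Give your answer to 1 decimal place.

Let the plane be z = a·x + b·y + c.
DH-8−DH-7: −802a + 376b = −129.7;  DH-9−DH-7: −983a + 84b = −115.3.
Solving gives a = 0.10739, b = −0.11588.
Gradient magnitude |∇z| = √(a² + b²) = √(0.01153 + 0.01343) = 0.15799.
True dip = arctan(0.15799) = 9.0°, dipping toward NW (azimuth ≈ 317°).

9.0°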